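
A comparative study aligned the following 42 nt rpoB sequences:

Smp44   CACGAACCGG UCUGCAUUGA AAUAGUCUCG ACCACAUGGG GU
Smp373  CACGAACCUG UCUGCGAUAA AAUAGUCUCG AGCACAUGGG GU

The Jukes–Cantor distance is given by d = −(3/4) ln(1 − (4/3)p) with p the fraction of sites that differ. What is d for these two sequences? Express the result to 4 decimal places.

The sequences differ at positions 9 (G/U), 16 (A/G), 17 (U/A), 19 (G/A), 32 (C/G).
p = 5/42 = 0.119048.
d = −0.75 · ln(1 − (4/3)·0.119048) = −0.75 · ln(0.841269) = −0.75 · (-0.172844) = 0.1296.

0.1296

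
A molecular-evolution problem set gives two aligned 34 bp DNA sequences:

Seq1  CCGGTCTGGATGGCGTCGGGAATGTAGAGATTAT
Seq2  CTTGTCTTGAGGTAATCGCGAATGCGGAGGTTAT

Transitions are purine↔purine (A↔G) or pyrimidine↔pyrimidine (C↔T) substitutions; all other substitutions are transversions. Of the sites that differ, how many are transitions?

The sequences differ at positions 2 (C/T, transition), 3 (G/T, transversion), 8 (G/T, transversion), 11 (T/G, transversion), 13 (G/T, transversion), 14 (C/A, transversion), 15 (G/A, transition), 19 (G/C, transversion), 25 (T/C, transition), 26 (A/G, transition), 30 (A/G, transition).
Of the 11 differences, 5 transitions and 6 transversions, so the answer is 5.

5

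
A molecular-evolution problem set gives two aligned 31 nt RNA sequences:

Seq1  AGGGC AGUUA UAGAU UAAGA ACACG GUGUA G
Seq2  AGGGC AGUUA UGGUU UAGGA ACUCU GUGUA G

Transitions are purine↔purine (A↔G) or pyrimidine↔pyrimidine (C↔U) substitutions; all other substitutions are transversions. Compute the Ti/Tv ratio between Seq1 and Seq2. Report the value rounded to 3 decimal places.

0.667

The sequences differ at positions 12 (A/G, transition), 14 (A/U, transversion), 18 (A/G, transition), 23 (A/U, transversion), 25 (G/U, transversion).
Of the 5 differences, 2 transitions and 3 transversions, so Ti/Tv = 2/3 = 0.667.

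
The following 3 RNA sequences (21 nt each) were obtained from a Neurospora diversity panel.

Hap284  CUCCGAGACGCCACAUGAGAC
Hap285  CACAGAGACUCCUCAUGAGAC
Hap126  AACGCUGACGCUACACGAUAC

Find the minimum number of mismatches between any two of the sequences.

Pairwise Hamming distances:
  Hap284 vs Hap285: 4
  Hap284 vs Hap126: 8
  Hap285 vs Hap126: 9
The smallest is 4, between Hap284 and Hap285.

4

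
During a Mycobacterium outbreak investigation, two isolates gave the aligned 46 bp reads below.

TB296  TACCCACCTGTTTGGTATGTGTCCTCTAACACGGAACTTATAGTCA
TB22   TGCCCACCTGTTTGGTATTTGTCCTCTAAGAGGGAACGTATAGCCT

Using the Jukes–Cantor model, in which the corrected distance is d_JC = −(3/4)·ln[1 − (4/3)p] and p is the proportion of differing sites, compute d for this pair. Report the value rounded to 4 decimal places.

Differing sites — 2:A/G; 19:G/T; 30:C/G; 32:C/G; 38:T/G; 44:T/C; 46:A/T.
p = 7/46 = 0.152174.
d = −0.75 · ln(1 − (4/3)·0.152174) = −0.75 · ln(0.797101) = −0.75 · (-0.226774) = 0.1701.

0.1701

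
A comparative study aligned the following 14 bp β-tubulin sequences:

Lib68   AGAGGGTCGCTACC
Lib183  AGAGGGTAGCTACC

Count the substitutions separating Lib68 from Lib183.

A single mismatch occurs at site 8 (C→A).
That gives 1 mismatch out of 14 aligned sites, so the Hamming distance is 1.

1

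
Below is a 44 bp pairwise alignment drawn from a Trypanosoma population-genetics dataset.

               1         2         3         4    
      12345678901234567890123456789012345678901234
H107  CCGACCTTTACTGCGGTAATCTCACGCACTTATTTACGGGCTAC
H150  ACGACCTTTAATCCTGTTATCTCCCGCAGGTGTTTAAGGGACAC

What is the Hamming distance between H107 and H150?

The sequences differ at positions 1 (C/A), 11 (C/A), 13 (G/C), 15 (G/T), 18 (A/T), 24 (A/C), 29 (C/G), 30 (T/G), 32 (A/G), 37 (C/A), 41 (C/A), 42 (T/C).
That gives 12 mismatches out of 44 aligned sites, so the Hamming distance is 12.

12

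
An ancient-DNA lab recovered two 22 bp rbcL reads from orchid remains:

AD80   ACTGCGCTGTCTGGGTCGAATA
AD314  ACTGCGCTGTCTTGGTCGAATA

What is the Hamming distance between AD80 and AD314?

1

Differing sites — 13:G/T.
That gives 1 mismatch out of 22 aligned sites, so the Hamming distance is 1.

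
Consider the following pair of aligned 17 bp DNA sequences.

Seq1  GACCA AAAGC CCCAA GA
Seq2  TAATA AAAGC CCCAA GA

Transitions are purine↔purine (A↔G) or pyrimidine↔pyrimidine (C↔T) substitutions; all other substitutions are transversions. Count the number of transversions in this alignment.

2

Mismatches occur at site 1 (G/T, transversion), site 3 (C/A, transversion), site 4 (C/T, transition).
Of the 3 differences, 1 transition and 2 transversions, so the answer is 2.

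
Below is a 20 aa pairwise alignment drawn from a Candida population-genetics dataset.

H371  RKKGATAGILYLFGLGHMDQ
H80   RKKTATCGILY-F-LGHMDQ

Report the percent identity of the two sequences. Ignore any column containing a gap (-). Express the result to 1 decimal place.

Excluding the 2 gap columns leaves 18 comparable sites.
Mismatches occur at site 4 (G→T), site 7 (A→C).
16 of the 18 comparable sites match, so the percent identity is 16/18 × 100 = 88.9%.

88.9%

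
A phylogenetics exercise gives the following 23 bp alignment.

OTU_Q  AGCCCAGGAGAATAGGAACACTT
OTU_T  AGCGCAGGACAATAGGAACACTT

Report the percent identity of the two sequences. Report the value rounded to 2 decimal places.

Differing sites — 4:C/G; 10:G/C.
21 of the 23 sites match, so the percent identity is 21/23 × 100 = 91.30%.

91.30%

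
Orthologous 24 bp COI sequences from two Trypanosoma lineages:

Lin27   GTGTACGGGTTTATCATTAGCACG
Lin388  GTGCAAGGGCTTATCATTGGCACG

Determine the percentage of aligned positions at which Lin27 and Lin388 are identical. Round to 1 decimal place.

The sequences differ at positions 4 (T/C), 6 (C/A), 10 (T/C), 19 (A/G).
20 of the 24 sites match, so the percent identity is 20/24 × 100 = 83.3%.

83.3%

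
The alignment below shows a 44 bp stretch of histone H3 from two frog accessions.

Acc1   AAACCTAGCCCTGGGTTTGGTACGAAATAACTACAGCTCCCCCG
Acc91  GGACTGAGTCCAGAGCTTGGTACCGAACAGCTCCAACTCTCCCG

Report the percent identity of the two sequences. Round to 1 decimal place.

The sequences differ at positions 1 (A/G), 2 (A/G), 5 (C/T), 6 (T/G), 9 (C/T), 12 (T/A), 14 (G/A), 16 (T/C), 24 (G/C), 25 (A/G), 28 (T/C), 30 (A/G), 33 (A/C), 36 (G/A), 40 (C/T).
29 of the 44 sites match, so the percent identity is 29/44 × 100 = 65.9%.

65.9%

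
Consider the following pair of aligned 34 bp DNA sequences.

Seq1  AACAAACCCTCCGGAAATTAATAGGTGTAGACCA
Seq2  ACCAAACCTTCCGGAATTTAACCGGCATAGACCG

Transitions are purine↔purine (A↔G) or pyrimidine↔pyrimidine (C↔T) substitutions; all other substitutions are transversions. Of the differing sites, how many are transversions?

Differing sites — 2:A/C (Tv); 9:C/T (Ti); 17:A/T (Tv); 22:T/C (Ti); 23:A/C (Tv); 26:T/C (Ti); 27:G/A (Ti); 34:A/G (Ti).
Of the 8 differences, 5 transitions and 3 transversions, so the answer is 3.

3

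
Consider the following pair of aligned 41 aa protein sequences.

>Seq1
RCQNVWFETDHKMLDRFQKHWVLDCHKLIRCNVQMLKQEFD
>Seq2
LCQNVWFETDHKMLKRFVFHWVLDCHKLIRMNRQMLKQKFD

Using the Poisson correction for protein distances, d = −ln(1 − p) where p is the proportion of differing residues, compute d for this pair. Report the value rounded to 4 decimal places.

Mismatches occur at site 1 (R→L), site 15 (D→K), site 18 (Q→V), site 19 (K→F), site 31 (C→M), site 33 (V→R), site 39 (E→K).
p = 7/41 = 0.170732.
d = −ln(1 − 0.170732) = −ln(0.829268) = 0.1872.

0.1872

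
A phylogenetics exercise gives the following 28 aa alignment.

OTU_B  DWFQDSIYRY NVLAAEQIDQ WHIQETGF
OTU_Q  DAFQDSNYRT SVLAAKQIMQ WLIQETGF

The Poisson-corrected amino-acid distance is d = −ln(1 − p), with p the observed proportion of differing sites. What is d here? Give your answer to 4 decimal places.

Mismatches occur at site 2 (W↔A), site 7 (I↔N), site 10 (Y↔T), site 11 (N↔S), site 16 (E↔K), site 19 (D↔M), site 22 (H↔L).
p = 7/28 = 0.250000.
d = −ln(1 − 0.250000) = −ln(0.750000) = 0.2877.

0.2877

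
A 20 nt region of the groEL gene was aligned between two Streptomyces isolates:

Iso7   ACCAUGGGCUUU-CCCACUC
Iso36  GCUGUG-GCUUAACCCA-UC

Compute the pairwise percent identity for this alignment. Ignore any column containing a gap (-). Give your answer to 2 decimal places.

76.47%

Excluding the 3 gap columns leaves 17 comparable sites.
The sequences differ at positions 1 (A/G), 3 (C/U), 4 (A/G), 12 (U/A).
13 of the 17 comparable sites match, so the percent identity is 13/17 × 100 = 76.47%.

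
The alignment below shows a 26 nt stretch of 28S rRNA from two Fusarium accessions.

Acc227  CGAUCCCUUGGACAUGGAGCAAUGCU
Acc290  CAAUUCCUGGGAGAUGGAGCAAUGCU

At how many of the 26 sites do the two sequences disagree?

4

Mismatches occur at site 2 (G/A), site 5 (C/U), site 9 (U/G), site 13 (C/G).
That gives 4 mismatches out of 26 aligned sites, so the Hamming distance is 4.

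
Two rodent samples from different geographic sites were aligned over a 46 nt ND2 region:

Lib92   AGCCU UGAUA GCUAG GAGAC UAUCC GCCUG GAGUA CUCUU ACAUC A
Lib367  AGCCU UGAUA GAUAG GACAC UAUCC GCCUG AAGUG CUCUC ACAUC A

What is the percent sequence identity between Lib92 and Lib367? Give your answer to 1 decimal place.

The sequences differ at positions 12 (C/A), 18 (G/C), 31 (G/A), 35 (A/G), 40 (U/C).
41 of the 46 sites match, so the percent identity is 41/46 × 100 = 89.1%.

89.1%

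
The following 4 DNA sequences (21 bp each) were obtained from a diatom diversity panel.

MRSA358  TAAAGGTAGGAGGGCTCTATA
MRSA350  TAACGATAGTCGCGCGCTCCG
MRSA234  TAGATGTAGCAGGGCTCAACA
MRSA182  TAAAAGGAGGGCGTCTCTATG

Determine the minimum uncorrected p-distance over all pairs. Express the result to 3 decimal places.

Pairwise Hamming distances:
  MRSA358 vs MRSA350: 9
  MRSA358 vs MRSA234: 5
  MRSA358 vs MRSA182: 6
  MRSA350 vs MRSA234: 11
  MRSA350 vs MRSA182: 12
  MRSA234 vs MRSA182: 10
The smallest is 5 mismatches, between MRSA358 and MRSA234; p = 5/21 = 0.238.

0.238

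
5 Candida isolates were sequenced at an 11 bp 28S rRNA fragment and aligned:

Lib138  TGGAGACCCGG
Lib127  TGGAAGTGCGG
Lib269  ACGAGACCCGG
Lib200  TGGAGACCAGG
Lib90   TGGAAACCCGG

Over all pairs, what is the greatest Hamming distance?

Pairwise Hamming distances:
  Lib138 vs Lib127: 4
  Lib138 vs Lib269: 2
  Lib138 vs Lib200: 1
  Lib138 vs Lib90: 1
  Lib127 vs Lib269: 6
  Lib127 vs Lib200: 5
  Lib127 vs Lib90: 3
  Lib269 vs Lib200: 3
  Lib269 vs Lib90: 3
  Lib200 vs Lib90: 2
The largest is 6, between Lib127 and Lib269.

6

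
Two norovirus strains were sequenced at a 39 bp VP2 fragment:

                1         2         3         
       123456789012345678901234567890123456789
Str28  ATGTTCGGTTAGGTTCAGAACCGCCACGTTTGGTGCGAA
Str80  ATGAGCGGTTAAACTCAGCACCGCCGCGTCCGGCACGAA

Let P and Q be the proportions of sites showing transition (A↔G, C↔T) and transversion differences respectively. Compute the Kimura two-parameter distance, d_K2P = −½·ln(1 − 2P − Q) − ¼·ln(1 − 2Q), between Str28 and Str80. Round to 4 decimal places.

The sequences differ at positions 4 (T/A, transversion), 5 (T/G, transversion), 12 (G/A, transition), 13 (G/A, transition), 14 (T/C, transition), 19 (A/C, transversion), 26 (A/G, transition), 30 (T/C, transition), 31 (T/C, transition), 34 (T/C, transition), 35 (G/A, transition).
Of the 11 differences, 8 transitions and 3 transversions over 39 sites: P = 8/39 = 0.205128, Q = 3/39 = 0.076923.
d = −0.5·ln(0.512821) − 0.25·ln(0.846154) = −0.5·(-0.667828) − 0.25·(-0.167054) = 0.3757.

0.3757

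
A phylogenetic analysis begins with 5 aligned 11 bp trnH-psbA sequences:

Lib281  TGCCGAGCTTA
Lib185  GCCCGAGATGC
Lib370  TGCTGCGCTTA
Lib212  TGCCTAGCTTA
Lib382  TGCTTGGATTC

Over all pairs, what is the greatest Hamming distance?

7

Pairwise Hamming distances:
  Lib281 vs Lib185: 5
  Lib281 vs Lib370: 2
  Lib281 vs Lib212: 1
  Lib281 vs Lib382: 5
  Lib185 vs Lib370: 7
  Lib185 vs Lib212: 6
  Lib185 vs Lib382: 6
  Lib370 vs Lib212: 3
  Lib370 vs Lib382: 4
  Lib212 vs Lib382: 4
The largest is 7, between Lib185 and Lib370.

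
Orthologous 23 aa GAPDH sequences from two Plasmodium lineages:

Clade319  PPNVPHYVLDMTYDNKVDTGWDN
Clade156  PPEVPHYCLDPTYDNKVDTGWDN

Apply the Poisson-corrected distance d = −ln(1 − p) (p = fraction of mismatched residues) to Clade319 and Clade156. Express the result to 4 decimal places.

Differing sites — 3:N/E; 8:V/C; 11:M/P.
p = 3/23 = 0.130435.
d = −ln(1 − 0.130435) = −ln(0.869565) = 0.1398.

0.1398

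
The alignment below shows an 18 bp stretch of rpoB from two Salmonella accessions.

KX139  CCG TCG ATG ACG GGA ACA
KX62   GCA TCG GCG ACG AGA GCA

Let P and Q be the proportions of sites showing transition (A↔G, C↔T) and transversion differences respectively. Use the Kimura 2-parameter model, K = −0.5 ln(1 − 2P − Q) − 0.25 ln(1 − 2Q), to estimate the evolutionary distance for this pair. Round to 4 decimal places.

0.5017

Mismatches occur at site 1 (C/G, transversion), site 3 (G/A, transition), site 7 (A/G, transition), site 8 (T/C, transition), site 13 (G/A, transition), site 16 (A/G, transition).
Of the 6 differences, 5 transitions and 1 transversion over 18 sites: P = 5/18 = 0.277778, Q = 1/18 = 0.055556.
d = −0.5·ln(0.388888) − 0.25·ln(0.888888) = −0.5·(-0.944464) − 0.25·(-0.117784) = 0.5017.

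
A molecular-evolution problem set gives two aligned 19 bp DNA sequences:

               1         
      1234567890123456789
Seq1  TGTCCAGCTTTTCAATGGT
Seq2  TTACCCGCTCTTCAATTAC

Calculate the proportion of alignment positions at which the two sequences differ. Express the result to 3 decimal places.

0.368

Differing sites — 2:G/T; 3:T/A; 6:A/C; 10:T/C; 17:G/T; 18:G/A; 19:T/C.
There are 7 differences over 19 sites, so p = 7/19 = 0.368.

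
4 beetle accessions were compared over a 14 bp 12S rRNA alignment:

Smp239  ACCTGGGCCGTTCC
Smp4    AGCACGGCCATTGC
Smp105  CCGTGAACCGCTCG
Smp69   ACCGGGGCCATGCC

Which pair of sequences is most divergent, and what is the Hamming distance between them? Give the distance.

11

Pairwise Hamming distances:
  Smp239 vs Smp4: 5
  Smp239 vs Smp105: 6
  Smp239 vs Smp69: 3
  Smp4 vs Smp105: 11
  Smp4 vs Smp69: 5
  Smp105 vs Smp69: 9
The largest is 11, between Smp4 and Smp105.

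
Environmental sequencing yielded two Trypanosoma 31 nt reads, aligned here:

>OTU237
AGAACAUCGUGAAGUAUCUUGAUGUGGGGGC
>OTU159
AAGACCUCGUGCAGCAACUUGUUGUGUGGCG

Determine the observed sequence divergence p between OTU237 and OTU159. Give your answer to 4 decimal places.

The sequences differ at positions 2 (G/A), 3 (A/G), 6 (A/C), 12 (A/C), 15 (U/C), 17 (U/A), 22 (A/U), 27 (G/U), 30 (G/C), 31 (C/G).
There are 10 differences over 31 sites, so p = 10/31 = 0.3226.

0.3226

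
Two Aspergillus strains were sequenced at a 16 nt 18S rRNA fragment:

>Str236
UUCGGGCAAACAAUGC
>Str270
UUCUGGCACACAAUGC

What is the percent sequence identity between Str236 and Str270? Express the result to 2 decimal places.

Differing sites — 4:G/U; 9:A/C.
14 of the 16 sites match, so the percent identity is 14/16 × 100 = 87.50%.

87.50%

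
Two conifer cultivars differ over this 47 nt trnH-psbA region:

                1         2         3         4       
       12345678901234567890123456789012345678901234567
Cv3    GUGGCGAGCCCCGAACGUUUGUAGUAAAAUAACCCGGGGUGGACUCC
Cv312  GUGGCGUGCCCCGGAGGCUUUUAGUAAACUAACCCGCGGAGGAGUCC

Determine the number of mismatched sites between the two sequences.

9

Mismatches occur at site 7 (A↔U), site 14 (A↔G), site 16 (C↔G), site 18 (U↔C), site 21 (G↔U), site 29 (A↔C), site 37 (G↔C), site 40 (U↔A), site 44 (C↔G).
That gives 9 mismatches out of 47 aligned sites, so the Hamming distance is 9.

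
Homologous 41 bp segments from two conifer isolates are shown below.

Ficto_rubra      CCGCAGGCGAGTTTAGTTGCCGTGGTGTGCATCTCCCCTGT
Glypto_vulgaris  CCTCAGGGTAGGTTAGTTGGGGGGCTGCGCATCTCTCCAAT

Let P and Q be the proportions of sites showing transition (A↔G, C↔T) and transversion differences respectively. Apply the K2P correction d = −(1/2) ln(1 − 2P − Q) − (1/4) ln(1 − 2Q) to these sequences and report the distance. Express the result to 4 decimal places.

The sequences differ at positions 3 (G/T, transversion), 8 (C/G, transversion), 9 (G/T, transversion), 12 (T/G, transversion), 20 (C/G, transversion), 21 (C/G, transversion), 23 (T/G, transversion), 25 (G/C, transversion), 28 (T/C, transition), 36 (C/T, transition), 39 (T/A, transversion), 40 (G/A, transition).
Of the 12 differences, 3 transitions and 9 transversions over 41 sites: P = 3/41 = 0.073171, Q = 9/41 = 0.219512.
d = −0.5·ln(0.634146) − 0.25·ln(0.560976) = −0.5·(-0.455476) − 0.25·(-0.578077) = 0.3723.

0.3723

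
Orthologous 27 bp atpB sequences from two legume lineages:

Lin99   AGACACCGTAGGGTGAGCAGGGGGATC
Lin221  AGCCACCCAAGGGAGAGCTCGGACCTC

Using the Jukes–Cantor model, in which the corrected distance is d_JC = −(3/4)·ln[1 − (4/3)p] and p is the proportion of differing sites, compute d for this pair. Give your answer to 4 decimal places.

Differing sites — 3:A/C; 8:G/C; 9:T/A; 14:T/A; 19:A/T; 20:G/C; 23:G/A; 24:G/C; 25:A/C.
p = 9/27 = 0.333333.
d = −0.75 · ln(1 − (4/3)·0.333333) = −0.75 · ln(0.555556) = −0.75 · (-0.587786) = 0.4408.

0.4408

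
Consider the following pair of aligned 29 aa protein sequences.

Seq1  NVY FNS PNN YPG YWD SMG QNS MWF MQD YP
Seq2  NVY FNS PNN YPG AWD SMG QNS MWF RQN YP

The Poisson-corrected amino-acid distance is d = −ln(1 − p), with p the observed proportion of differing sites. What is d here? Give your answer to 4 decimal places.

Mismatches occur at site 13 (Y→A), site 25 (M→R), site 27 (D→N).
p = 3/29 = 0.103448.
d = −ln(1 − 0.103448) = −ln(0.896552) = 0.1092.

0.1092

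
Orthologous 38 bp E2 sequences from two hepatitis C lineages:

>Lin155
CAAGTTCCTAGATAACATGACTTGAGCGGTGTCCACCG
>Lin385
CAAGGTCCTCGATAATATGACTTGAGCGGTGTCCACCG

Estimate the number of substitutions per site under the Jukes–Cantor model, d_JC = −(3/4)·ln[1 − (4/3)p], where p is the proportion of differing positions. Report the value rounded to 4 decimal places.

0.0834

The sequences differ at positions 5 (T/G), 10 (A/C), 16 (C/T).
p = 3/38 = 0.078947.
d = −0.75 · ln(1 − (4/3)·0.078947) = −0.75 · ln(0.894737) = −0.75 · (-0.111225) = 0.0834.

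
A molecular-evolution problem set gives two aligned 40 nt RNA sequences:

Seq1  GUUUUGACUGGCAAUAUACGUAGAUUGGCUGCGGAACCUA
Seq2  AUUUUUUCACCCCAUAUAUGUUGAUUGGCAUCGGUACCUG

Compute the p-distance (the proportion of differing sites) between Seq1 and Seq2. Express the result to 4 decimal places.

Mismatches occur at site 1 (G↔A), site 6 (G↔U), site 7 (A↔U), site 9 (U↔A), site 10 (G↔C), site 11 (G↔C), site 13 (A↔C), site 19 (C↔U), site 22 (A↔U), site 30 (U↔A), site 31 (G↔U), site 35 (A↔U), site 40 (A↔G).
There are 13 differences over 40 sites, so p = 13/40 = 0.3250.

0.3250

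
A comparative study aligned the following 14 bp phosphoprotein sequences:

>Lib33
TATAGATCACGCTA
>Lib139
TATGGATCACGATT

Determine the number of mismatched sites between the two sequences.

Mismatches occur at site 4 (A↔G), site 12 (C↔A), site 14 (A↔T).
That gives 3 mismatches out of 14 aligned sites, so the Hamming distance is 3.

3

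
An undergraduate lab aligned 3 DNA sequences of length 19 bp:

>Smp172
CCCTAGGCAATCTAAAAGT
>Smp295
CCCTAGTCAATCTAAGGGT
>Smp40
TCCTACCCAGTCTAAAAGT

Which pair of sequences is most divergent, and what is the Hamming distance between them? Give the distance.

Pairwise Hamming distances:
  Smp172 vs Smp295: 3
  Smp172 vs Smp40: 4
  Smp295 vs Smp40: 6
The largest is 6, between Smp295 and Smp40.

6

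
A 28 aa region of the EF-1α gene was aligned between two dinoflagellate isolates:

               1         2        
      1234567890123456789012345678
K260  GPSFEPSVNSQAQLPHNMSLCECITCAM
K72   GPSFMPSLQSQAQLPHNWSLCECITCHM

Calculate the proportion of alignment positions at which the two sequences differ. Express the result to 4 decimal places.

0.1786

The sequences differ at positions 5 (E/M), 8 (V/L), 9 (N/Q), 18 (M/W), 27 (A/H).
There are 5 differences over 28 sites, so p = 5/28 = 0.1786.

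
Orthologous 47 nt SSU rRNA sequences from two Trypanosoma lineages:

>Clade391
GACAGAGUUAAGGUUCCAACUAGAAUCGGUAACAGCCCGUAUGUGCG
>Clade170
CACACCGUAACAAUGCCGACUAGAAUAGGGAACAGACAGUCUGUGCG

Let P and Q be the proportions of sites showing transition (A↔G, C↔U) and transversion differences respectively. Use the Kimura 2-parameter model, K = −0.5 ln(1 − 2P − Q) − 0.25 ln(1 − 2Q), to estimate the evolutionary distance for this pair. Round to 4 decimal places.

0.3823

Mismatches occur at site 1 (G/C, transversion), site 5 (G/C, transversion), site 6 (A/C, transversion), site 9 (U/A, transversion), site 11 (A/C, transversion), site 12 (G/A, transition), site 13 (G/A, transition), site 15 (U/G, transversion), site 18 (A/G, transition), site 27 (C/A, transversion), site 30 (U/G, transversion), site 36 (C/A, transversion), site 38 (C/A, transversion), site 41 (A/C, transversion).
Of the 14 differences, 3 transitions and 11 transversions over 47 sites: P = 3/47 = 0.063830, Q = 11/47 = 0.234043.
d = −0.5·ln(0.638297) − 0.25·ln(0.531914) = −0.5·(-0.448952) − 0.25·(-0.631273) = 0.3823.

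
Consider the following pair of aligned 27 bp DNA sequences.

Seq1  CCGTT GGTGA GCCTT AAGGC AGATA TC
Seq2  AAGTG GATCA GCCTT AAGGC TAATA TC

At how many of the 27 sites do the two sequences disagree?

7

Differing sites — 1:C/A; 2:C/A; 5:T/G; 7:G/A; 9:G/C; 21:A/T; 22:G/A.
That gives 7 mismatches out of 27 aligned sites, so the Hamming distance is 7.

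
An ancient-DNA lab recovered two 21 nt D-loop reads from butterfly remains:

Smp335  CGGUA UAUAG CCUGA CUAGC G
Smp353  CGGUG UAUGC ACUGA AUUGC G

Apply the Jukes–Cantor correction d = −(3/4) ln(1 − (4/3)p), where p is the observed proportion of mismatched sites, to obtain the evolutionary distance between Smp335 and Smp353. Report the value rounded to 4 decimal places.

Mismatches occur at site 5 (A↔G), site 9 (A↔G), site 10 (G↔C), site 11 (C↔A), site 16 (C↔A), site 18 (A↔U).
p = 6/21 = 0.285714.
d = −0.75 · ln(1 − (4/3)·0.285714) = −0.75 · ln(0.619048) = −0.75 · (-0.479572) = 0.3597.

0.3597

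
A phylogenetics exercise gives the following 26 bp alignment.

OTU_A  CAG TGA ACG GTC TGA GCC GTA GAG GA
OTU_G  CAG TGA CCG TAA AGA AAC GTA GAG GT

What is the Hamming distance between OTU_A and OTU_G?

The sequences differ at positions 7 (A/C), 10 (G/T), 11 (T/A), 12 (C/A), 13 (T/A), 16 (G/A), 17 (C/A), 26 (A/T).
That gives 8 mismatches out of 26 aligned sites, so the Hamming distance is 8.

8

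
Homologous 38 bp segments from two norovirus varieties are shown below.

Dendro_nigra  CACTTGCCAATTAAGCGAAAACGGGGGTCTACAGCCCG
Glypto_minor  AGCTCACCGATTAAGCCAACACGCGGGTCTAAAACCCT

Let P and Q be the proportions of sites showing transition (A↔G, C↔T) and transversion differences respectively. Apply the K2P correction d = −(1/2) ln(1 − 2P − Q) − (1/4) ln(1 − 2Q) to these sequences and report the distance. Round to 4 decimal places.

0.3681

Differing sites — 1:C/A (Tv); 2:A/G (Ti); 5:T/C (Ti); 6:G/A (Ti); 9:A/G (Ti); 17:G/C (Tv); 20:A/C (Tv); 24:G/C (Tv); 32:C/A (Tv); 34:G/A (Ti); 38:G/T (Tv).
Of the 11 differences, 5 transitions and 6 transversions over 38 sites: P = 5/38 = 0.131579, Q = 6/38 = 0.157895.
d = −0.5·ln(0.578947) − 0.25·ln(0.684210) = −0.5·(-0.546544) − 0.25·(-0.379490) = 0.3681.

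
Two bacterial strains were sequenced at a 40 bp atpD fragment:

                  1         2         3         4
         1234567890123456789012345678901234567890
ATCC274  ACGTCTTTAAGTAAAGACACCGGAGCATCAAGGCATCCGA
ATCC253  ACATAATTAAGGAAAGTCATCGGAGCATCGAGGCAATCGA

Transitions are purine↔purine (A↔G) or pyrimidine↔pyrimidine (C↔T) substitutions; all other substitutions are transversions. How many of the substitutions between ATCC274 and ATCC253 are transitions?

4

The sequences differ at positions 3 (G/A, transition), 5 (C/A, transversion), 6 (T/A, transversion), 12 (T/G, transversion), 17 (A/T, transversion), 20 (C/T, transition), 30 (A/G, transition), 36 (T/A, transversion), 37 (C/T, transition).
Of the 9 differences, 4 transitions and 5 transversions, so the answer is 4.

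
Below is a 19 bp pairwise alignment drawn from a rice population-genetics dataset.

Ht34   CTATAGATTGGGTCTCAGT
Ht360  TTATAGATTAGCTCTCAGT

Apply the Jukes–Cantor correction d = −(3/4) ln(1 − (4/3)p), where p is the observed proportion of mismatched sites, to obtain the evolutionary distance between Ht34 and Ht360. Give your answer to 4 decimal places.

0.1773

The sequences differ at positions 1 (C/T), 10 (G/A), 12 (G/C).
p = 3/19 = 0.157895.
d = −0.75 · ln(1 − (4/3)·0.157895) = −0.75 · ln(0.789473) = −0.75 · (-0.236390) = 0.1773.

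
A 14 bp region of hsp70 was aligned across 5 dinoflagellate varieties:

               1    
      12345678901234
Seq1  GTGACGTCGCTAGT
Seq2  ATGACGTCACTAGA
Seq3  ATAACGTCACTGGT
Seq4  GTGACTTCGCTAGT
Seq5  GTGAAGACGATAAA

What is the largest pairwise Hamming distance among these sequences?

Pairwise Hamming distances:
  Seq1 vs Seq2: 3
  Seq1 vs Seq3: 4
  Seq1 vs Seq4: 1
  Seq1 vs Seq5: 5
  Seq2 vs Seq3: 3
  Seq2 vs Seq4: 4
  Seq2 vs Seq5: 6
  Seq3 vs Seq4: 5
  Seq3 vs Seq5: 9
  Seq4 vs Seq5: 6
The largest is 9, between Seq3 and Seq5.

9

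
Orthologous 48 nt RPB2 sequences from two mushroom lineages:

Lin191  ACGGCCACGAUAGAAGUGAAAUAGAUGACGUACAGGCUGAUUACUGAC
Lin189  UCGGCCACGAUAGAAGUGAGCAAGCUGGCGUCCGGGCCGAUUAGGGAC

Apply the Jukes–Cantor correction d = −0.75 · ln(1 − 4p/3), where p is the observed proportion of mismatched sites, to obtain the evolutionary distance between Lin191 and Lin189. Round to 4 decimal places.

Mismatches occur at site 1 (A/U), site 20 (A/G), site 21 (A/C), site 22 (U/A), site 25 (A/C), site 28 (A/G), site 32 (A/C), site 34 (A/G), site 38 (U/C), site 44 (C/G), site 45 (U/G).
p = 11/48 = 0.229167.
d = −0.75 · ln(1 − (4/3)·0.229167) = −0.75 · ln(0.694444) = −0.75 · (-0.364644) = 0.2735.

0.2735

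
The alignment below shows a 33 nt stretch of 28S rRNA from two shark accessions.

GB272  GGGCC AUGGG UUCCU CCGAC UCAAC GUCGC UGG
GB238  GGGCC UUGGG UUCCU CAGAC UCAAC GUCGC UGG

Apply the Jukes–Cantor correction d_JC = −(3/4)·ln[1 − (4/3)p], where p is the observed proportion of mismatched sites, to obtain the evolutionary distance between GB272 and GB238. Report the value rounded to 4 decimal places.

The sequences differ at positions 6 (A/U), 17 (C/A).
p = 2/33 = 0.060606.
d = −0.75 · ln(1 − (4/3)·0.060606) = −0.75 · ln(0.919192) = −0.75 · (-0.084260) = 0.0632.

0.0632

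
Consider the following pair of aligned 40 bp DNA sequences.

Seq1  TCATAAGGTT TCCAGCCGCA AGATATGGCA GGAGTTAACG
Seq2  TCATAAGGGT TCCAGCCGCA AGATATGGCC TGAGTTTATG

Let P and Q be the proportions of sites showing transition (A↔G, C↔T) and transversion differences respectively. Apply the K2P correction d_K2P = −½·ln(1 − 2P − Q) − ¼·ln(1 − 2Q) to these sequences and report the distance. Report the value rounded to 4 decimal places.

Differing sites — 9:T/G (Tv); 30:A/C (Tv); 31:G/T (Tv); 37:A/T (Tv); 39:C/T (Ti).
Of the 5 differences, 1 transition and 4 transversions over 40 sites: P = 1/40 = 0.025000, Q = 4/40 = 0.100000.
d = −0.5·ln(0.850000) − 0.25·ln(0.800000) = −0.5·(-0.162519) − 0.25·(-0.223144) = 0.1370.

0.1370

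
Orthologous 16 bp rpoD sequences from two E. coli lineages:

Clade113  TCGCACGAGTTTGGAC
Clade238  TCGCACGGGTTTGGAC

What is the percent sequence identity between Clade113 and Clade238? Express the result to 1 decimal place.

93.8%

A single mismatch occurs at site 8 (A→G).
15 of the 16 sites match, so the percent identity is 15/16 × 100 = 93.8%.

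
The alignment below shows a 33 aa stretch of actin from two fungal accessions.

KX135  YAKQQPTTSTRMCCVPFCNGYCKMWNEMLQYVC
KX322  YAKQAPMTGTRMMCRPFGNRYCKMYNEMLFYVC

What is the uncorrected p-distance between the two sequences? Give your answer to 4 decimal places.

Differing sites — 5:Q/A; 7:T/M; 9:S/G; 13:C/M; 15:V/R; 18:C/G; 20:G/R; 25:W/Y; 30:Q/F.
There are 9 differences over 33 sites, so p = 9/33 = 0.2727.

0.2727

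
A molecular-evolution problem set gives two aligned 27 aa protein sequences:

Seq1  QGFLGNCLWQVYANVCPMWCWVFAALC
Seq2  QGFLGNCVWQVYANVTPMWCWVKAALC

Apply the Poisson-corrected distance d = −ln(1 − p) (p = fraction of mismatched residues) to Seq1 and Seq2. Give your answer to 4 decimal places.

Differing sites — 8:L/V; 16:C/T; 23:F/K.
p = 3/27 = 0.111111.
d = −ln(1 − 0.111111) = −ln(0.888889) = 0.1178.

0.1178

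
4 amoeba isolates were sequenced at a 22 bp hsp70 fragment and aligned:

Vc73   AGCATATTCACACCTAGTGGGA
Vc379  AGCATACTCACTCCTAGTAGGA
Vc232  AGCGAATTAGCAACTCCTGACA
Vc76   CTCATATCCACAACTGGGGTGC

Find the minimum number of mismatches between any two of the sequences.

Pairwise Hamming distances:
  Vc73 vs Vc379: 3
  Vc73 vs Vc232: 9
  Vc73 vs Vc76: 8
  Vc379 vs Vc232: 12
  Vc379 vs Vc76: 11
  Vc232 vs Vc76: 13
The smallest is 3, between Vc73 and Vc379.

3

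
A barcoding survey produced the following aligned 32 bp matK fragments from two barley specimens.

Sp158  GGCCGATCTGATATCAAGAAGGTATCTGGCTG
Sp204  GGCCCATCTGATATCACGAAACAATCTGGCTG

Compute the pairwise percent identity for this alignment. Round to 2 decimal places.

Differing sites — 5:G/C; 17:A/C; 21:G/A; 22:G/C; 23:T/A.
27 of the 32 sites match, so the percent identity is 27/32 × 100 = 84.38%.

84.38%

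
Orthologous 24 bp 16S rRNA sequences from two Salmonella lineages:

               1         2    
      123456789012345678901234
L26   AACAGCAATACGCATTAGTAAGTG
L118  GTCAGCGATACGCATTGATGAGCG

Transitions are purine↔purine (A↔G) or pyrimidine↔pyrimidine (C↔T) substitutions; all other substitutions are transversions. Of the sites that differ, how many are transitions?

6

Mismatches occur at site 1 (A→G, transition), site 2 (A→T, transversion), site 7 (A→G, transition), site 17 (A→G, transition), site 18 (G→A, transition), site 20 (A→G, transition), site 23 (T→C, transition).
Of the 7 differences, 6 transitions and 1 transversion, so the answer is 6.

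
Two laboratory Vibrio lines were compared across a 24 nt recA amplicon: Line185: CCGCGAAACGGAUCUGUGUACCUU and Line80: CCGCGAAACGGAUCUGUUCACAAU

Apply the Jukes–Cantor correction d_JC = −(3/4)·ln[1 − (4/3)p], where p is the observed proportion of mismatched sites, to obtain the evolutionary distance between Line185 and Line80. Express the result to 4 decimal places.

The sequences differ at positions 18 (G/U), 19 (U/C), 22 (C/A), 23 (U/A).
p = 4/24 = 0.166667.
d = −0.75 · ln(1 − (4/3)·0.166667) = −0.75 · ln(0.777777) = −0.75 · (-0.251315) = 0.1885.

0.1885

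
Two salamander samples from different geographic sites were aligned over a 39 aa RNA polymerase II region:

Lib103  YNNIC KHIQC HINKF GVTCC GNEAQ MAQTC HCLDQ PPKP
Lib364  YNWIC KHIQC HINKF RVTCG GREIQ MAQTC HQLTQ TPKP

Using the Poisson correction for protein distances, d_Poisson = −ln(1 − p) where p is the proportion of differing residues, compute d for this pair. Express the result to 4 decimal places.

0.2296

The sequences differ at positions 3 (N/W), 16 (G/R), 20 (C/G), 22 (N/R), 24 (A/I), 32 (C/Q), 34 (D/T), 36 (P/T).
p = 8/39 = 0.205128.
d = −ln(1 − 0.205128) = −ln(0.794872) = 0.2296.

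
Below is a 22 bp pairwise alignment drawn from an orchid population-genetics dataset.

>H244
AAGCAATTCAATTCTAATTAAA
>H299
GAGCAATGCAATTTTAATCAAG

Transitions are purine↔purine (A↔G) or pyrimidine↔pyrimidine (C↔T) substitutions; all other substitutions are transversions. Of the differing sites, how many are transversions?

Mismatches occur at site 1 (A↔G, transition), site 8 (T↔G, transversion), site 14 (C↔T, transition), site 19 (T↔C, transition), site 22 (A↔G, transition).
Of the 5 differences, 4 transitions and 1 transversion, so the answer is 1.

1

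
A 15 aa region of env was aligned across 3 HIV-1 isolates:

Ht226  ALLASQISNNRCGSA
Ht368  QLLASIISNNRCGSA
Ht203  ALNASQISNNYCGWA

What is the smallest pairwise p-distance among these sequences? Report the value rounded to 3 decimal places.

Pairwise Hamming distances:
  Ht226 vs Ht368: 2
  Ht226 vs Ht203: 3
  Ht368 vs Ht203: 5
The smallest is 2 mismatches, between Ht226 and Ht368; p = 2/15 = 0.133.

0.133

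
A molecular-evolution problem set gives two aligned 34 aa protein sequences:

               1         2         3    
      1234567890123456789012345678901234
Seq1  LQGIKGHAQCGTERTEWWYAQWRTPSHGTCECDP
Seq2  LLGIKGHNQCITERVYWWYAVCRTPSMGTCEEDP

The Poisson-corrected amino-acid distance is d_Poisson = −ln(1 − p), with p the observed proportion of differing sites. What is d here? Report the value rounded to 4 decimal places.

The sequences differ at positions 2 (Q/L), 8 (A/N), 11 (G/I), 15 (T/V), 16 (E/Y), 21 (Q/V), 22 (W/C), 27 (H/M), 32 (C/E).
p = 9/34 = 0.264706.
d = −ln(1 − 0.264706) = −ln(0.735294) = 0.3075.

0.3075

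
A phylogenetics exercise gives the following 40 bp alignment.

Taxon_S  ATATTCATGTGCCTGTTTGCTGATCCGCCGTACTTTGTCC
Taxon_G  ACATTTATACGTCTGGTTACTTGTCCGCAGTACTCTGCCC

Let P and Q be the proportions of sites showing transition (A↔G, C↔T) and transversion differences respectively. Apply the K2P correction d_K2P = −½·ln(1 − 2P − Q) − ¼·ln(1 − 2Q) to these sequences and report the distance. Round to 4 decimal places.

Mismatches occur at site 2 (T↔C, transition), site 6 (C↔T, transition), site 9 (G↔A, transition), site 10 (T↔C, transition), site 12 (C↔T, transition), site 16 (T↔G, transversion), site 19 (G↔A, transition), site 22 (G↔T, transversion), site 23 (A↔G, transition), site 29 (C↔A, transversion), site 35 (T↔C, transition), site 38 (T↔C, transition).
Of the 12 differences, 9 transitions and 3 transversions over 40 sites: P = 9/40 = 0.225000, Q = 3/40 = 0.075000.
d = −0.5·ln(0.475000) − 0.25·ln(0.850000) = −0.5·(-0.744440) − 0.25·(-0.162519) = 0.4128.

0.4128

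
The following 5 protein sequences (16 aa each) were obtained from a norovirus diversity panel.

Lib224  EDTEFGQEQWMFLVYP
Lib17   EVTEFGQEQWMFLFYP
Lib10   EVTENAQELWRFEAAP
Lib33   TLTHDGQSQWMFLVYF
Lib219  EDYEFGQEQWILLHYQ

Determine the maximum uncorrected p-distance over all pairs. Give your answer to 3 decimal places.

0.750

Pairwise Hamming distances:
  Lib224 vs Lib17: 2
  Lib224 vs Lib10: 8
  Lib224 vs Lib33: 6
  Lib224 vs Lib219: 5
  Lib17 vs Lib10: 7
  Lib17 vs Lib33: 7
  Lib17 vs Lib219: 6
  Lib10 vs Lib33: 12
  Lib10 vs Lib219: 11
  Lib33 vs Lib219: 10
The largest is 12 mismatches, between Lib10 and Lib33; p = 12/16 = 0.750.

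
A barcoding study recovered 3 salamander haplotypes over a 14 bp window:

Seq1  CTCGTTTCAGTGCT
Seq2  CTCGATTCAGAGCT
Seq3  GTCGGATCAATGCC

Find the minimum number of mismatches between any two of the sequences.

Pairwise Hamming distances:
  Seq1 vs Seq2: 2
  Seq1 vs Seq3: 5
  Seq2 vs Seq3: 6
The smallest is 2, between Seq1 and Seq2.

2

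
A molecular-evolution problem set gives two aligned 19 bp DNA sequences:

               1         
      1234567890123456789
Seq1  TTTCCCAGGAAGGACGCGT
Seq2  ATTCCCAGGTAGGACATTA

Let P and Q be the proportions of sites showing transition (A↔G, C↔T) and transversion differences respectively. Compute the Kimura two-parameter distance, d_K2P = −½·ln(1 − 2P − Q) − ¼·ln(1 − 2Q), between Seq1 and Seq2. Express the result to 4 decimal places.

0.4099

Mismatches occur at site 1 (T→A, transversion), site 10 (A→T, transversion), site 16 (G→A, transition), site 17 (C→T, transition), site 18 (G→T, transversion), site 19 (T→A, transversion).
Of the 6 differences, 2 transitions and 4 transversions over 19 sites: P = 2/19 = 0.105263, Q = 4/19 = 0.210526.
d = −0.5·ln(0.578948) − 0.25·ln(0.578948) = −0.5·(-0.546543) − 0.25·(-0.546543) = 0.4099.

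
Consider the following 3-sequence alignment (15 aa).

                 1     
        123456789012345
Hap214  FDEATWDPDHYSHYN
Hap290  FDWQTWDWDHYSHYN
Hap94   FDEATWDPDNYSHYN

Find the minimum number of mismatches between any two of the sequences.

1

Pairwise Hamming distances:
  Hap214 vs Hap290: 3
  Hap214 vs Hap94: 1
  Hap290 vs Hap94: 4
The smallest is 1, between Hap214 and Hap94.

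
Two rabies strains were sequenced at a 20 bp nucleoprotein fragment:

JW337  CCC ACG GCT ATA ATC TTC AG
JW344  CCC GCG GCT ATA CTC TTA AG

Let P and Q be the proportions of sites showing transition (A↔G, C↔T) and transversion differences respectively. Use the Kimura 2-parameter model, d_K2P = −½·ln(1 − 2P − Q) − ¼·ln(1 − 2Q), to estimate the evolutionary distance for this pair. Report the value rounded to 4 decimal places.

0.1674

Differing sites — 4:A/G (Ti); 13:A/C (Tv); 18:C/A (Tv).
Of the 3 differences, 1 transition and 2 transversions over 20 sites: P = 1/20 = 0.050000, Q = 2/20 = 0.100000.
d = −0.5·ln(0.800000) − 0.25·ln(0.800000) = −0.5·(-0.223144) − 0.25·(-0.223144) = 0.1674.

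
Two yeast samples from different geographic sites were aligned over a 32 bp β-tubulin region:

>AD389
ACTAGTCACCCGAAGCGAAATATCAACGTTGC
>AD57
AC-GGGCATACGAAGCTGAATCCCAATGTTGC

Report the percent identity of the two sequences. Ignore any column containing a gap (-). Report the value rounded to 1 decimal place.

Excluding the 1 gap column leaves 31 comparable sites.
Differing sites — 4:A/G; 6:T/G; 9:C/T; 10:C/A; 17:G/T; 18:A/G; 22:A/C; 23:T/C; 27:C/T.
22 of the 31 comparable sites match, so the percent identity is 22/31 × 100 = 71.0%.

71.0%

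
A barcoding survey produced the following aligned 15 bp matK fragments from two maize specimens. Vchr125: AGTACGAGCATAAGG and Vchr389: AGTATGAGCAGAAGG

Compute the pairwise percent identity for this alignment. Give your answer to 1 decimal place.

Mismatches occur at site 5 (C↔T), site 11 (T↔G).
13 of the 15 sites match, so the percent identity is 13/15 × 100 = 86.7%.

86.7%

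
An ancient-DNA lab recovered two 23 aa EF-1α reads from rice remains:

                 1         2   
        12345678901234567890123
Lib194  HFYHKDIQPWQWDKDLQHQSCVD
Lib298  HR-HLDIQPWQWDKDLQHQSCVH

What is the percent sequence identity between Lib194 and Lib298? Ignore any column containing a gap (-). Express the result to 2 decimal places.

86.36%

Excluding the 1 gap column leaves 22 comparable sites.
The sequences differ at positions 2 (F/R), 5 (K/L), 23 (D/H).
19 of the 22 comparable sites match, so the percent identity is 19/22 × 100 = 86.36%.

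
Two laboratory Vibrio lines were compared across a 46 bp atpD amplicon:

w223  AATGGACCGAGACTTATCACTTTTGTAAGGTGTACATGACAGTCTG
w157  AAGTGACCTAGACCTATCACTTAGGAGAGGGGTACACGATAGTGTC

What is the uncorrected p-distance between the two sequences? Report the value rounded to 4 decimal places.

0.2826

Mismatches occur at site 3 (T→G), site 4 (G→T), site 9 (G→T), site 14 (T→C), site 23 (T→A), site 24 (T→G), site 26 (T→A), site 27 (A→G), site 31 (T→G), site 37 (T→C), site 40 (C→T), site 44 (C→G), site 46 (G→C).
There are 13 differences over 46 sites, so p = 13/46 = 0.2826.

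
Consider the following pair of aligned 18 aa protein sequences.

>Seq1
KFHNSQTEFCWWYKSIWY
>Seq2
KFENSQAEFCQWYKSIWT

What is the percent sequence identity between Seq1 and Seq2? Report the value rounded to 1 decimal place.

Mismatches occur at site 3 (H/E), site 7 (T/A), site 11 (W/Q), site 18 (Y/T).
14 of the 18 sites match, so the percent identity is 14/18 × 100 = 77.8%.

77.8%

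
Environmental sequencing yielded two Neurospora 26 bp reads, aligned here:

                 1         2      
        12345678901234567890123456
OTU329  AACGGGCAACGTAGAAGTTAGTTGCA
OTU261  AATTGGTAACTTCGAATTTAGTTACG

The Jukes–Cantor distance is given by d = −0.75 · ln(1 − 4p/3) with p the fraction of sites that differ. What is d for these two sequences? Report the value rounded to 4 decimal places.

Mismatches occur at site 3 (C→T), site 4 (G→T), site 7 (C→T), site 11 (G→T), site 13 (A→C), site 17 (G→T), site 24 (G→A), site 26 (A→G).
p = 8/26 = 0.307692.
d = −0.75 · ln(1 − (4/3)·0.307692) = −0.75 · ln(0.589744) = −0.75 · (-0.528067) = 0.3961.

0.3961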